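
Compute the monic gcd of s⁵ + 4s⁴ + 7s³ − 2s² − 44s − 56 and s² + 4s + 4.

Apply the Euclidean algorithm:
  s⁵ + 4s⁴ + 7s³ − 2s² − 44s − 56 = (s³ + 3s − 14)(s² + 4s + 4) + (0)
The last nonzero remainder s² + 4s + 4 is already monic.

s² + 4s + 4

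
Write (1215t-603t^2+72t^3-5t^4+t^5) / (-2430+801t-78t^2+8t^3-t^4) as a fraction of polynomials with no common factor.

(3t-t^2)/(-6+t)

Apply the Euclidean algorithm:
  t^5-5t^4+72t^3-603t^2+1215t = (-t-3)(-t^4+8t^3-78t^2+801t-2430) + (18t^3-36t^2+1188t-7290)
  -t^4+8t^3-78t^2+801t-2430 = (-(1/18)t+1/3)(18t^3-36t^2+1188t-7290) + (0)
Last nonzero remainder: 18t^3-36t^2+1188t-7290. Dividing through by 18 gives the monic gcd t^3-2t^2+66t-405.
Cancel t^3-2t^2+66t-405 from numerator and denominator to get the reduced form.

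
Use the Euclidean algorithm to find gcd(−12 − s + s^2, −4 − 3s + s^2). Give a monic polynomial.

Repeated division with remainder:
  s^2 − s − 12 = (s^2 − 3s − 4) + (2s − 8)
  s^2 − 3s − 4 = ((1/2)s + 1/2)(2s − 8) + (0)
Last nonzero remainder: 2s − 8. Dividing through by 2 gives the monic gcd s − 4.

−4 + s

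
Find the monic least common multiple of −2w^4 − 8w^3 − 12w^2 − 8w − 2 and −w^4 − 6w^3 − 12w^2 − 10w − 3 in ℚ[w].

w^5 + 7w^4 + 18w^3 + 22w^2 + 13w + 3

Euclidean algorithm in ℚ[w]:
  −2w^4 − 8w^3 − 12w^2 − 8w − 2 = (2)(−w^4 − 6w^3 − 12w^2 − 10w − 3) + (4w^3 + 12w^2 + 12w + 4)
  −w^4 − 6w^3 − 12w^2 − 10w − 3 = (−(1/4)w − 3/4)(4w^3 + 12w^2 + 12w + 4) + (0)
Last nonzero remainder: 4w^3 + 12w^2 + 12w + 4. Dividing through by 4 gives the monic gcd w^3 + 3w^2 + 3w + 1.
Then lcm(f, g) = f·g / gcd(f, g); expanding and making the result monic gives the answer.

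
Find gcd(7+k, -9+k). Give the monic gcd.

1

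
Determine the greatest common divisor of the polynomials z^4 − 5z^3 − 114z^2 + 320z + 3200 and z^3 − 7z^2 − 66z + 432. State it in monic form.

Repeated division with remainder:
  z^4 − 5z^3 − 114z^2 + 320z + 3200 = (z + 2)(z^3 − 7z^2 − 66z + 432) + (−34z^2 + 20z + 2336)
  z^3 − 7z^2 − 66z + 432 = (−(1/34)z + 109/578)(−34z^2 + 20z + 2336) + (−(308/289)z − 2464/289)
  −34z^2 + 20z + 2336 = ((4913/154)z − 21097/77)(−(308/289)z − 2464/289) + (0)
Last nonzero remainder: −(308/289)z − 2464/289. Dividing through by −308/289 gives the monic gcd z + 8.

z + 8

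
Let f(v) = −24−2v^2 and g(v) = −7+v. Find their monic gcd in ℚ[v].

1

By polynomial division,
  −2v^2−24 = (−2v−14)(v−7) + (−122)
  v−7 = (−(1/122)v+7/122)(−122) + (0)
The last nonzero remainder is the constant −122, so the polynomials are coprime and gcd = 1.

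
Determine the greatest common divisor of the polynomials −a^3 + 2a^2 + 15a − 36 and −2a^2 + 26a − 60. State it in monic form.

By polynomial division,
  −a^3 + 2a^2 + 15a − 36 = ((1/2)a + 11/2)(−2a^2 + 26a − 60) + (−98a + 294)
  −2a^2 + 26a − 60 = ((1/49)a − 10/49)(−98a + 294) + (0)
Last nonzero remainder: −98a + 294. Dividing through by −98 gives the monic gcd a − 3.

a − 3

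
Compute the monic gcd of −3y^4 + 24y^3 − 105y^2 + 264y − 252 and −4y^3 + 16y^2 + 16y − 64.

y − 2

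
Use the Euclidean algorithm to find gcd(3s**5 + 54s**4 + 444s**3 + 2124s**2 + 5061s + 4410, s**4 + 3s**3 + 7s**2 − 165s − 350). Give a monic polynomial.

s**3 + 8s**2 + 47s + 70

Apply the Euclidean algorithm:
  3s**5 + 54s**4 + 444s**3 + 2124s**2 + 5061s + 4410 = (3s + 45)(s**4 + 3s**3 + 7s**2 − 165s − 350) + (288s**3 + 2304s**2 + 13536s + 20160)
  s**4 + 3s**3 + 7s**2 − 165s − 350 = ((1/288)s − 5/288)(288s**3 + 2304s**2 + 13536s + 20160) + (0)
Last nonzero remainder: 288s**3 + 2304s**2 + 13536s + 20160. Dividing through by 288 gives the monic gcd s**3 + 8s**2 + 47s + 70.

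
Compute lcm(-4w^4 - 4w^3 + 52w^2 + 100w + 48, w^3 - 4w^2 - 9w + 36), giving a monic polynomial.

w^5 - 2w^4 - 16w^3 + 14w^2 + 63w + 36

Euclidean algorithm in ℚ[w]:
  -4w^4 - 4w^3 + 52w^2 + 100w + 48 = (-4w - 20)(w^3 - 4w^2 - 9w + 36) + (-64w^2 + 64w + 768)
  w^3 - 4w^2 - 9w + 36 = (-(1/64)w + 3/64)(-64w^2 + 64w + 768) + (0)
Last nonzero remainder: -64w^2 + 64w + 768. Dividing through by -64 gives the monic gcd w^2 - w - 12.
Then lcm(f, g) = f·g / gcd(f, g); expanding and making the result monic gives the answer.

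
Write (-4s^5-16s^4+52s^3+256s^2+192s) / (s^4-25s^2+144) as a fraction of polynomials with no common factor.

Apply the Euclidean algorithm:
  -4s^5-16s^4+52s^3+256s^2+192s = (-4s-16)(s^4-25s^2+144) + (-48s^3-144s^2+768s+2304)
  s^4-25s^2+144 = (-(1/48)s+1/16)(-48s^3-144s^2+768s+2304) + (0)
Last nonzero remainder: -48s^3-144s^2+768s+2304. Dividing through by -48 gives the monic gcd s^3+3s^2-16s-48.
Cancel s^3+3s^2-16s-48 from numerator and denominator to get the reduced form.

(-4s^2-4s)/(s-3)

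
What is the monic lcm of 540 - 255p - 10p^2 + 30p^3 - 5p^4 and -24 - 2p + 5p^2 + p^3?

864 - 624p - 22p^2 + 103p^3 - 18p^4 - 4p^5 + p^6

Euclidean algorithm in ℚ[p]:
  -5p^4 + 30p^3 - 10p^2 - 255p + 540 = (-5p + 55)(p^3 + 5p^2 - 2p - 24) + (-295p^2 - 265p + 1860)
  p^3 + 5p^2 - 2p - 24 = (-(1/295)p - 242/17405)(-295p^2 - 265p + 1860) + ((2160/3481)p + 6480/3481)
  -295p^2 - 265p + 1860 = (-(205379/432)p + 107911/108)((2160/3481)p + 6480/3481) + (0)
Last nonzero remainder: (2160/3481)p + 6480/3481. Dividing through by 2160/3481 gives the monic gcd p + 3.
Then lcm(f, g) = f·g / gcd(f, g); expanding and making the result monic gives the answer.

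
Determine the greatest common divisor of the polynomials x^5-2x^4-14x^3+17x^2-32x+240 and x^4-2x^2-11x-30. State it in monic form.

x^3-2x^2+2x-15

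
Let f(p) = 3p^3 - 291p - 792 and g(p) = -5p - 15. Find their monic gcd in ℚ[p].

p + 3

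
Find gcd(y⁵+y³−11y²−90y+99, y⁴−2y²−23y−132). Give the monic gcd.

y³+4y²+14y+33

Apply the Euclidean algorithm:
  y⁵+y³−11y²−90y+99 = (y)(y⁴−2y²−23y−132) + (3y³+12y²+42y+99)
  y⁴−2y²−23y−132 = ((1/3)y−4/3)(3y³+12y²+42y+99) + (0)
Last nonzero remainder: 3y³+12y²+42y+99. Dividing through by 3 gives the monic gcd y³+4y²+14y+33.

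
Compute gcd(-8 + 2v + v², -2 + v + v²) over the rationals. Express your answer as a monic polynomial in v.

1

Repeated division with remainder:
  v² + 2v - 8 = (v² + v - 2) + (v - 6)
  v² + v - 2 = (v + 7)(v - 6) + (40)
  v - 6 = ((1/40)v - 3/20)(40) + (0)
The last nonzero remainder is the constant 40, so the polynomials are coprime and gcd = 1.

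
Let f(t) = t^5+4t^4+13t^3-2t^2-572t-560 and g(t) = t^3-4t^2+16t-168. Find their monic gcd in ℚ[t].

Apply the Euclidean algorithm:
  t^5+4t^4+13t^3-2t^2-572t-560 = (t^2+8t+29)(t^3-4t^2+16t-168) + (154t^2+308t+4312)
  t^3-4t^2+16t-168 = ((1/154)t-3/77)(154t^2+308t+4312) + (0)
Last nonzero remainder: 154t^2+308t+4312. Dividing through by 154 gives the monic gcd t^2+2t+28.

t^2+2t+28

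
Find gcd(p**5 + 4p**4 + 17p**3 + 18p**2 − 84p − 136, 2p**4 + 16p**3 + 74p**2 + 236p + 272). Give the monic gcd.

p**3 + 4p**2 + 21p + 34

Euclidean algorithm in ℚ[p]:
  p**5 + 4p**4 + 17p**3 + 18p**2 − 84p − 136 = ((1/2)p − 2)(2p**4 + 16p**3 + 74p**2 + 236p + 272) + (12p**3 + 48p**2 + 252p + 408)
  2p**4 + 16p**3 + 74p**2 + 236p + 272 = ((1/6)p + 2/3)(12p**3 + 48p**2 + 252p + 408) + (0)
Last nonzero remainder: 12p**3 + 48p**2 + 252p + 408. Dividing through by 12 gives the monic gcd p**3 + 4p**2 + 21p + 34.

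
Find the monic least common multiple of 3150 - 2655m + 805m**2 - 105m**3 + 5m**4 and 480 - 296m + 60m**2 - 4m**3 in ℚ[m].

-2520 + 2754m - 1175m**2 + 245m**3 - 25m**4 + m**5

Euclidean algorithm in ℚ[m]:
  5m**4 - 105m**3 + 805m**2 - 2655m + 3150 = (-(5/4)m + 15/2)(-4m**3 + 60m**2 - 296m + 480) + (-15m**2 + 165m - 450)
  -4m**3 + 60m**2 - 296m + 480 = ((4/15)m - 16/15)(-15m**2 + 165m - 450) + (0)
Last nonzero remainder: -15m**2 + 165m - 450. Dividing through by -15 gives the monic gcd m**2 - 11m + 30.
Then lcm(f, g) = f·g / gcd(f, g); expanding and making the result monic gives the answer.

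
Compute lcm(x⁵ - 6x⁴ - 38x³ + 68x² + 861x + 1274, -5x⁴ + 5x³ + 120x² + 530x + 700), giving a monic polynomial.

x⁷ - 2x⁶ - 52x⁵ - 144x⁴ + 753x³ + 5398x² + 13706x + 12740

By polynomial division,
  x⁵ - 6x⁴ - 38x³ + 68x² + 861x + 1274 = (-(1/5)x + 1)(-5x⁴ + 5x³ + 120x² + 530x + 700) + (-19x³ + 54x² + 471x + 574)
  -5x⁴ + 5x³ + 120x² + 530x + 700 = ((5/19)x + 175/361)(-19x³ + 54x² + 471x + 574) + (-(10875/361)x² + (54375/361)x + 152250/361)
  -19x³ + 54x² + 471x + 574 = ((6859/10875)x + 14801/10875)(-(10875/361)x² + (54375/361)x + 152250/361) + (0)
Last nonzero remainder: -(10875/361)x² + (54375/361)x + 152250/361. Dividing through by -10875/361 gives the monic gcd x² - 5x - 14.
Then lcm(f, g) = f·g / gcd(f, g); expanding and making the result monic gives the answer.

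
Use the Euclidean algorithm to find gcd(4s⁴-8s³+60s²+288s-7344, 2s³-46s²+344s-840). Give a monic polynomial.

s-6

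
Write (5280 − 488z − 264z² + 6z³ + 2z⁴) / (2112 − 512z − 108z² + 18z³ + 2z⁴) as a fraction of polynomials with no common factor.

By polynomial division,
  2z⁴ + 6z³ − 264z² − 488z + 5280 = (2z⁴ + 18z³ − 108z² − 512z + 2112) + (−12z³ − 156z² + 24z + 3168)
  2z⁴ + 18z³ − 108z² − 512z + 2112 = (−(1/6)z + 2/3)(−12z³ − 156z² + 24z + 3168) + (0)
Last nonzero remainder: −12z³ − 156z² + 24z + 3168. Dividing through by −12 gives the monic gcd z³ + 13z² − 2z − 264.
Cancel z³ + 13z² − 2z − 264 from numerator and denominator to get the reduced form.

(−10 + z)/(−4 + z)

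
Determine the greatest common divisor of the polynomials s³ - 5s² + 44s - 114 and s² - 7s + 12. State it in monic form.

s - 3

Repeated division with remainder:
  s³ - 5s² + 44s - 114 = (s + 2)(s² - 7s + 12) + (46s - 138)
  s² - 7s + 12 = ((1/46)s - 2/23)(46s - 138) + (0)
Last nonzero remainder: 46s - 138. Dividing through by 46 gives the monic gcd s - 3.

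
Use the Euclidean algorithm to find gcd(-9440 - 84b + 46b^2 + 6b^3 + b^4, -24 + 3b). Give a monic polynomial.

-8 + b

Apply the Euclidean algorithm:
  b^4 + 6b^3 + 46b^2 - 84b - 9440 = ((1/3)b^3 + (14/3)b^2 + (158/3)b + 1180/3)(3b - 24) + (0)
Last nonzero remainder: 3b - 24. Dividing through by 3 gives the monic gcd b - 8.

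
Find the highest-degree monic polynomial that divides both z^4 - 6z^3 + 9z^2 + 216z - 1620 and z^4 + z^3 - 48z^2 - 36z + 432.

Apply the Euclidean algorithm:
  z^4 - 6z^3 + 9z^2 + 216z - 1620 = (z^4 + z^3 - 48z^2 - 36z + 432) + (-7z^3 + 57z^2 + 252z - 2052)
  z^4 + z^3 - 48z^2 - 36z + 432 = (-(1/7)z - 64/49)(-7z^3 + 57z^2 + 252z - 2052) + ((3060/49)z^2 - 110160/49)
  -7z^3 + 57z^2 + 252z - 2052 = (-(343/3060)z + 931/1020)((3060/49)z^2 - 110160/49) + (0)
Last nonzero remainder: (3060/49)z^2 - 110160/49. Dividing through by 3060/49 gives the monic gcd z^2 - 36.

z^2 - 36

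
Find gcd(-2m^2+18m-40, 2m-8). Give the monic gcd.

Apply the Euclidean algorithm:
  -2m^2+18m-40 = (-m+5)(2m-8) + (0)
Last nonzero remainder: 2m-8. Dividing through by 2 gives the monic gcd m-4.

m-4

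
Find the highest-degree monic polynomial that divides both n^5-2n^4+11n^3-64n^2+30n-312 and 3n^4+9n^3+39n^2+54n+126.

n^2+6

Apply the Euclidean algorithm:
  n^5-2n^4+11n^3-64n^2+30n-312 = ((1/3)n-5/3)(3n^4+9n^3+39n^2+54n+126) + (13n^3-17n^2+78n-102)
  3n^4+9n^3+39n^2+54n+126 = ((3/13)n+168/169)(13n^3-17n^2+78n-102) + ((6405/169)n^2+38430/169)
  13n^3-17n^2+78n-102 = ((2197/6405)n-2873/6405)((6405/169)n^2+38430/169) + (0)
Last nonzero remainder: (6405/169)n^2+38430/169. Dividing through by 6405/169 gives the monic gcd n^2+6.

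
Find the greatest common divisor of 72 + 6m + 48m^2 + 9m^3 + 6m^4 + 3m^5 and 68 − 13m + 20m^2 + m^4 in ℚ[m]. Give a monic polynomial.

Euclidean algorithm in ℚ[m]:
  3m^5 + 6m^4 + 9m^3 + 48m^2 + 6m + 72 = (3m + 6)(m^4 + 20m^2 − 13m + 68) + (−51m^3 − 33m^2 − 120m − 336)
  m^4 + 20m^2 − 13m + 68 = (−(1/51)m + 11/867)(−51m^3 − 33m^2 − 120m − 336) + ((5221/289)m^2 − (5221/289)m + 20884/289)
  −51m^3 − 33m^2 − 120m − 336 = (−(14739/5221)m − 24276/5221)((5221/289)m^2 − (5221/289)m + 20884/289) + (0)
Last nonzero remainder: (5221/289)m^2 − (5221/289)m + 20884/289. Dividing through by 5221/289 gives the monic gcd m^2 − m + 4.

4 − m + m^2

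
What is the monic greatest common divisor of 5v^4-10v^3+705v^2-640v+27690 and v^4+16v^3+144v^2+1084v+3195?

v^2+2v+71

By polynomial division,
  5v^4-10v^3+705v^2-640v+27690 = (5)(v^4+16v^3+144v^2+1084v+3195) + (-90v^3-15v^2-6060v+11715)
  v^4+16v^3+144v^2+1084v+3195 = (-(1/90)v-19/108)(-90v^3-15v^2-6060v+11715) + ((2665/36)v^2+(2665/18)v+189215/36)
  -90v^3-15v^2-6060v+11715 = (-(648/533)v+1188/533)((2665/36)v^2+(2665/18)v+189215/36) + (0)
Last nonzero remainder: (2665/36)v^2+(2665/18)v+189215/36. Dividing through by 2665/36 gives the monic gcd v^2+2v+71.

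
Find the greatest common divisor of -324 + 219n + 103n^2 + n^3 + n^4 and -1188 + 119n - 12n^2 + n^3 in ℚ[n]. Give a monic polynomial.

108 - n + n^2

Repeated division with remainder:
  n^4 + n^3 + 103n^2 + 219n - 324 = (n + 13)(n^3 - 12n^2 + 119n - 1188) + (140n^2 - 140n + 15120)
  n^3 - 12n^2 + 119n - 1188 = ((1/140)n - 11/140)(140n^2 - 140n + 15120) + (0)
Last nonzero remainder: 140n^2 - 140n + 15120. Dividing through by 140 gives the monic gcd n^2 - n + 108.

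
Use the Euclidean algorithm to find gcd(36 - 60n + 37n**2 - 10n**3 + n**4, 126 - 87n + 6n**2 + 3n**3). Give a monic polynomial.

Euclidean algorithm in ℚ[n]:
  n**4 - 10n**3 + 37n**2 - 60n + 36 = ((1/3)n - 4)(3n**3 + 6n**2 - 87n + 126) + (90n**2 - 450n + 540)
  3n**3 + 6n**2 - 87n + 126 = ((1/30)n + 7/30)(90n**2 - 450n + 540) + (0)
Last nonzero remainder: 90n**2 - 450n + 540. Dividing through by 90 gives the monic gcd n**2 - 5n + 6.

6 - 5n + n**2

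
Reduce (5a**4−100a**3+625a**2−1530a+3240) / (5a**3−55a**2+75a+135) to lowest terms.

(a**3−11a**2+26a−72)/(a**2−2a−3)

Apply the Euclidean algorithm:
  5a**4−100a**3+625a**2−1530a+3240 = (a−9)(5a**3−55a**2+75a+135) + (55a**2−990a+4455)
  5a**3−55a**2+75a+135 = ((1/11)a+7/11)(55a**2−990a+4455) + (300a−2700)
  55a**2−990a+4455 = ((11/60)a−33/20)(300a−2700) + (0)
Last nonzero remainder: 300a−2700. Dividing through by 300 gives the monic gcd a−9.
Cancel a−9 from numerator and denominator to get the reduced form.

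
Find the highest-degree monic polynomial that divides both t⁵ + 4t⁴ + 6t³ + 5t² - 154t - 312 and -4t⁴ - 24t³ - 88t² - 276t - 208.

Apply the Euclidean algorithm:
  t⁵ + 4t⁴ + 6t³ + 5t² - 154t - 312 = (-(1/4)t + 1/2)(-4t⁴ - 24t³ - 88t² - 276t - 208) + (-4t³ - 20t² - 68t - 208)
  -4t⁴ - 24t³ - 88t² - 276t - 208 = (t + 1)(-4t³ - 20t² - 68t - 208) + (0)
Last nonzero remainder: -4t³ - 20t² - 68t - 208. Dividing through by -4 gives the monic gcd t³ + 5t² + 17t + 52.

t³ + 5t² + 17t + 52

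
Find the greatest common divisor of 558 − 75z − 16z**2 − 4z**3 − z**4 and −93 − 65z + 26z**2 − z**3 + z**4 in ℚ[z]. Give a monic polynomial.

−93 + 28z − 2z**2 + z**3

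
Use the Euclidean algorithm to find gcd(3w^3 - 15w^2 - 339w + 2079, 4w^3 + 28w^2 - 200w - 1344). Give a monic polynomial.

w - 7

Euclidean algorithm in ℚ[w]:
  3w^3 - 15w^2 - 339w + 2079 = (3/4)(4w^3 + 28w^2 - 200w - 1344) + (-36w^2 - 189w + 3087)
  4w^3 + 28w^2 - 200w - 1344 = (-(1/9)w - 7/36)(-36w^2 - 189w + 3087) + ((425/4)w - 2975/4)
  -36w^2 - 189w + 3087 = (-(144/425)w - 1764/425)((425/4)w - 2975/4) + (0)
Last nonzero remainder: (425/4)w - 2975/4. Dividing through by 425/4 gives the monic gcd w - 7.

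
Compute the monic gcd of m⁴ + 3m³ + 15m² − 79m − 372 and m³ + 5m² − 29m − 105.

m + 3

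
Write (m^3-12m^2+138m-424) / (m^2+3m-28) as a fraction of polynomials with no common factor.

(m^2-8m+106)/(m+7)

Apply the Euclidean algorithm:
  m^3-12m^2+138m-424 = (m-15)(m^2+3m-28) + (211m-844)
  m^2+3m-28 = ((1/211)m+7/211)(211m-844) + (0)
Last nonzero remainder: 211m-844. Dividing through by 211 gives the monic gcd m-4.
Cancel m-4 from numerator and denominator to get the reduced form.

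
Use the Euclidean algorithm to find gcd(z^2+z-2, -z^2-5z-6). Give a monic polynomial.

z+2

Repeated division with remainder:
  z^2+z-2 = (-1)(-z^2-5z-6) + (-4z-8)
  -z^2-5z-6 = ((1/4)z+3/4)(-4z-8) + (0)
Last nonzero remainder: -4z-8. Dividing through by -4 gives the monic gcd z+2.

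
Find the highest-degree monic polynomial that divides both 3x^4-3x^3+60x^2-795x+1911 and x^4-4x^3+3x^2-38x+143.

Repeated division with remainder:
  3x^4-3x^3+60x^2-795x+1911 = (3)(x^4-4x^3+3x^2-38x+143) + (9x^3+51x^2-681x+1482)
  x^4-4x^3+3x^2-38x+143 = ((1/9)x-29/27)(9x^3+51x^2-681x+1482) + ((1201/9)x^2-(8407/9)x+15613/9)
  9x^3+51x^2-681x+1482 = ((81/1201)x+1026/1201)((1201/9)x^2-(8407/9)x+15613/9) + (0)
Last nonzero remainder: (1201/9)x^2-(8407/9)x+15613/9. Dividing through by 1201/9 gives the monic gcd x^2-7x+13.

x^2-7x+13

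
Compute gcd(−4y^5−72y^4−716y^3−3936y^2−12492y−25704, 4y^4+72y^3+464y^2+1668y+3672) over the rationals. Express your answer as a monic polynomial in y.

Apply the Euclidean algorithm:
  −4y^5−72y^4−716y^3−3936y^2−12492y−25704 = (−y)(4y^4+72y^3+464y^2+1668y+3672) + (−252y^3−2268y^2−8820y−25704)
  4y^4+72y^3+464y^2+1668y+3672 = (−(1/63)y−1/7)(−252y^3−2268y^2−8820y−25704) + (0)
Last nonzero remainder: −252y^3−2268y^2−8820y−25704. Dividing through by −252 gives the monic gcd y^3+9y^2+35y+102.

y^3+9y^2+35y+102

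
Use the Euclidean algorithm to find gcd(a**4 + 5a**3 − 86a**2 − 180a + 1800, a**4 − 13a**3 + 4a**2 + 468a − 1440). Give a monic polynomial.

Apply the Euclidean algorithm:
  a**4 + 5a**3 − 86a**2 − 180a + 1800 = (a**4 − 13a**3 + 4a**2 + 468a − 1440) + (18a**3 − 90a**2 − 648a + 3240)
  a**4 − 13a**3 + 4a**2 + 468a − 1440 = ((1/18)a − 4/9)(18a**3 − 90a**2 − 648a + 3240) + (0)
Last nonzero remainder: 18a**3 − 90a**2 − 648a + 3240. Dividing through by 18 gives the monic gcd a**3 − 5a**2 − 36a + 180.

a**3 − 5a**2 − 36a + 180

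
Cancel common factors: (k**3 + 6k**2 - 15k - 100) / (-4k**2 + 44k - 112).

Apply the Euclidean algorithm:
  k**3 + 6k**2 - 15k - 100 = (-(1/4)k - 17/4)(-4k**2 + 44k - 112) + (144k - 576)
  -4k**2 + 44k - 112 = (-(1/36)k + 7/36)(144k - 576) + (0)
Last nonzero remainder: 144k - 576. Dividing through by 144 gives the monic gcd k - 4.
Cancel k - 4 from numerator and denominator to get the reduced form.

(-k**2 - 10k - 25)/(4k - 28)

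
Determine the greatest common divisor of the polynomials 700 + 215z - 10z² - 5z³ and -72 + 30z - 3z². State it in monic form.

1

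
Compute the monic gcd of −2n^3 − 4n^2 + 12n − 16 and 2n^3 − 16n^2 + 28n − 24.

By polynomial division,
  −2n^3 − 4n^2 + 12n − 16 = (−1)(2n^3 − 16n^2 + 28n − 24) + (−20n^2 + 40n − 40)
  2n^3 − 16n^2 + 28n − 24 = (−(1/10)n + 3/5)(−20n^2 + 40n − 40) + (0)
Last nonzero remainder: −20n^2 + 40n − 40. Dividing through by −20 gives the monic gcd n^2 − 2n + 2.

n^2 − 2n + 2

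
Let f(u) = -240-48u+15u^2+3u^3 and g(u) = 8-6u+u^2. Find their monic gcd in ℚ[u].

-4+u

Euclidean algorithm in ℚ[u]:
  3u^3+15u^2-48u-240 = (3u+33)(u^2-6u+8) + (126u-504)
  u^2-6u+8 = ((1/126)u-1/63)(126u-504) + (0)
Last nonzero remainder: 126u-504. Dividing through by 126 gives the monic gcd u-4.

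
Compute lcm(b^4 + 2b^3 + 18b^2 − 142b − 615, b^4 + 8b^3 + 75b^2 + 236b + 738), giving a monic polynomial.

b^6 + 6b^5 + 44b^4 − 34b^3 − 859b^2 − 5016b − 11070

Euclidean algorithm in ℚ[b]:
  b^4 + 2b^3 + 18b^2 − 142b − 615 = (b^4 + 8b^3 + 75b^2 + 236b + 738) + (−6b^3 − 57b^2 − 378b − 1353)
  b^4 + 8b^3 + 75b^2 + 236b + 738 = (−(1/6)b + 1/4)(−6b^3 − 57b^2 − 378b − 1353) + ((105/4)b^2 + 105b + 4305/4)
  −6b^3 − 57b^2 − 378b − 1353 = (−(8/35)b − 44/35)((105/4)b^2 + 105b + 4305/4) + (0)
Last nonzero remainder: (105/4)b^2 + 105b + 4305/4. Dividing through by 105/4 gives the monic gcd b^2 + 4b + 41.
Then lcm(f, g) = f·g / gcd(f, g); expanding and making the result monic gives the answer.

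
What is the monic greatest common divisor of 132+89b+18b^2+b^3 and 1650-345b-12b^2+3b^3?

11+b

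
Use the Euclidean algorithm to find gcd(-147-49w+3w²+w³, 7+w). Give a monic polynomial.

7+w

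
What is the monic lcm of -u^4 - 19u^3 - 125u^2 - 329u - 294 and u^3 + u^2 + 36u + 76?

u^6 + 18u^5 + 144u^4 + 926u^3 + 4715u^2 + 12208u + 11172

By polynomial division,
  -u^4 - 19u^3 - 125u^2 - 329u - 294 = (-u - 18)(u^3 + u^2 + 36u + 76) + (-71u^2 + 395u + 1074)
  u^3 + u^2 + 36u + 76 = (-(1/71)u - 466/5041)(-71u^2 + 395u + 1074) + ((441800/5041)u + 883600/5041)
  -71u^2 + 395u + 1074 = (-(357911/441800)u + 2707017/441800)((441800/5041)u + 883600/5041) + (0)
Last nonzero remainder: (441800/5041)u + 883600/5041. Dividing through by 441800/5041 gives the monic gcd u + 2.
Then lcm(f, g) = f·g / gcd(f, g); expanding and making the result monic gives the answer.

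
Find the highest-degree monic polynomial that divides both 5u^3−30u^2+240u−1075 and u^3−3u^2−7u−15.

u−5

Euclidean algorithm in ℚ[u]:
  5u^3−30u^2+240u−1075 = (5)(u^3−3u^2−7u−15) + (−15u^2+275u−1000)
  u^3−3u^2−7u−15 = (−(1/15)u−46/45)(−15u^2+275u−1000) + ((1867/9)u−9335/9)
  −15u^2+275u−1000 = (−(135/1867)u+1800/1867)((1867/9)u−9335/9) + (0)
Last nonzero remainder: (1867/9)u−9335/9. Dividing through by 1867/9 gives the monic gcd u−5.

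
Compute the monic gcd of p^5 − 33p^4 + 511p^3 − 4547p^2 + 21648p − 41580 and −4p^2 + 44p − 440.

p^2 − 11p + 110

By polynomial division,
  p^5 − 33p^4 + 511p^3 − 4547p^2 + 21648p − 41580 = (−(1/4)p^3 + (11/2)p^2 − (159/4)p + 189/2)(−4p^2 + 44p − 440) + (0)
Last nonzero remainder: −4p^2 + 44p − 440. Dividing through by −4 gives the monic gcd p^2 − 11p + 110.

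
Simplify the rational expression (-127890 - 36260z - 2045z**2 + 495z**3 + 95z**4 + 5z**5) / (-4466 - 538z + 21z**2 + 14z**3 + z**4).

By polynomial division,
  5z**5 + 95z**4 + 495z**3 - 2045z**2 - 36260z - 127890 = (5z + 25)(z**4 + 14z**3 + 21z**2 - 538z - 4466) + (40z**3 + 120z**2 - 480z - 16240)
  z**4 + 14z**3 + 21z**2 - 538z - 4466 = ((1/40)z + 11/40)(40z**3 + 120z**2 - 480z - 16240) + (0)
Last nonzero remainder: 40z**3 + 120z**2 - 480z - 16240. Dividing through by 40 gives the monic gcd z**3 + 3z**2 - 12z - 406.
Cancel z**3 + 3z**2 - 12z - 406 from numerator and denominator to get the reduced form.

(315 + 80z + 5z**2)/(11 + z)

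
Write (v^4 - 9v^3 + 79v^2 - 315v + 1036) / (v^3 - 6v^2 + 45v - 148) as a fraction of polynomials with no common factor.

(v^2 - 7v + 28)/(v - 4)

By polynomial division,
  v^4 - 9v^3 + 79v^2 - 315v + 1036 = (v - 3)(v^3 - 6v^2 + 45v - 148) + (16v^2 - 32v + 592)
  v^3 - 6v^2 + 45v - 148 = ((1/16)v - 1/4)(16v^2 - 32v + 592) + (0)
Last nonzero remainder: 16v^2 - 32v + 592. Dividing through by 16 gives the monic gcd v^2 - 2v + 37.
Cancel v^2 - 2v + 37 from numerator and denominator to get the reduced form.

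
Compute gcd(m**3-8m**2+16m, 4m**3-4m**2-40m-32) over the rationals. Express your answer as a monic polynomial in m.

m-4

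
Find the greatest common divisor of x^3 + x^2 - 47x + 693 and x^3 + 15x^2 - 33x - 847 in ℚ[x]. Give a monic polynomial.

By polynomial division,
  x^3 + x^2 - 47x + 693 = (x^3 + 15x^2 - 33x - 847) + (-14x^2 - 14x + 1540)
  x^3 + 15x^2 - 33x - 847 = (-(1/14)x - 1)(-14x^2 - 14x + 1540) + (63x + 693)
  -14x^2 - 14x + 1540 = (-(2/9)x + 20/9)(63x + 693) + (0)
Last nonzero remainder: 63x + 693. Dividing through by 63 gives the monic gcd x + 11.

x + 11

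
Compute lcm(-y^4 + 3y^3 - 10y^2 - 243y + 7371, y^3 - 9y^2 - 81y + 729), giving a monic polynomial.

Repeated division with remainder:
  -y^4 + 3y^3 - 10y^2 - 243y + 7371 = (-y - 6)(y^3 - 9y^2 - 81y + 729) + (-145y^2 + 11745)
  y^3 - 9y^2 - 81y + 729 = (-(1/145)y + 9/145)(-145y^2 + 11745) + (0)
Last nonzero remainder: -145y^2 + 11745. Dividing through by -145 gives the monic gcd y^2 - 81.
Then lcm(f, g) = f·g / gcd(f, g); expanding and making the result monic gives the answer.

y^5 - 12y^4 + 37y^3 + 153y^2 - 9558y + 66339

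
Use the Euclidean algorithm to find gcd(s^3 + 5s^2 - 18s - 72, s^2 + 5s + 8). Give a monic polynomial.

1

Repeated division with remainder:
  s^3 + 5s^2 - 18s - 72 = (s)(s^2 + 5s + 8) + (-26s - 72)
  s^2 + 5s + 8 = (-(1/26)s - 29/338)(-26s - 72) + (308/169)
  -26s - 72 = (-(2197/154)s - 3042/77)(308/169) + (0)
The last nonzero remainder is the constant 308/169, so the polynomials are coprime and gcd = 1.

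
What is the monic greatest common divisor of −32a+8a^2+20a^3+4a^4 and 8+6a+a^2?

8+6a+a^2

Euclidean algorithm in ℚ[a]:
  4a^4+20a^3+8a^2−32a = (4a^2−4a)(a^2+6a+8) + (0)
The last nonzero remainder a^2+6a+8 is already monic.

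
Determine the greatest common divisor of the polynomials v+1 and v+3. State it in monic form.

1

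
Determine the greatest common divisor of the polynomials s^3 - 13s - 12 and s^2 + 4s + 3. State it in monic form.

s^2 + 4s + 3

Euclidean algorithm in ℚ[s]:
  s^3 - 13s - 12 = (s - 4)(s^2 + 4s + 3) + (0)
The last nonzero remainder s^2 + 4s + 3 is already monic.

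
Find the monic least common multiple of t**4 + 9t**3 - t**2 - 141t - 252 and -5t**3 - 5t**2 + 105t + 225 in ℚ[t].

t**5 + 4t**4 - 46t**3 - 136t**2 + 453t + 1260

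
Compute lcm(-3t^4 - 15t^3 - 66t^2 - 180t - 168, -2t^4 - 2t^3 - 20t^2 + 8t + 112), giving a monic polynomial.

t^5 + 3t^4 + 12t^3 + 16t^2 - 64t - 112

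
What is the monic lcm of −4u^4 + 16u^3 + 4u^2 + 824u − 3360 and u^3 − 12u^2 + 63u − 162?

u^6 − 10u^5 + 50u^4 − 308u^3 + 2049u^2 − 10602u + 22680

Euclidean algorithm in ℚ[u]:
  −4u^4 + 16u^3 + 4u^2 + 824u − 3360 = (−4u − 32)(u^3 − 12u^2 + 63u − 162) + (−128u^2 + 2192u − 8544)
  u^3 − 12u^2 + 63u − 162 = (−(1/128)u − 41/1024)(−128u^2 + 2192u − 8544) + ((5377/64)u − 16131/32)
  −128u^2 + 2192u − 8544 = (−(8192/5377)u + 91136/5377)((5377/64)u − 16131/32) + (0)
Last nonzero remainder: (5377/64)u − 16131/32. Dividing through by 5377/64 gives the monic gcd u − 6.
Then lcm(f, g) = f·g / gcd(f, g); expanding and making the result monic gives the answer.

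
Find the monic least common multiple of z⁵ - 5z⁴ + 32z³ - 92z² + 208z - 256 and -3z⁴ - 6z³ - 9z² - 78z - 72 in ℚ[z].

Euclidean algorithm in ℚ[z]:
  z⁵ - 5z⁴ + 32z³ - 92z² + 208z - 256 = (-(1/3)z + 7/3)(-3z⁴ - 6z³ - 9z² - 78z - 72) + (43z³ - 97z² + 366z - 88)
  -3z⁴ - 6z³ - 9z² - 78z - 72 = (-(3/43)z - 549/1849)(43z³ - 97z² + 366z - 88) + (-(22680/1849)z² + (45360/1849)z - 181440/1849)
  43z³ - 97z² + 366z - 88 = (-(79507/22680)z + 20339/22680)(-(22680/1849)z² + (45360/1849)z - 181440/1849) + (0)
Last nonzero remainder: -(22680/1849)z² + (45360/1849)z - 181440/1849. Dividing through by -22680/1849 gives the monic gcd z² - 2z + 8.
Then lcm(f, g) = f·g / gcd(f, g); expanding and making the result monic gives the answer.

z⁷ - z⁶ + 15z⁵ + 21z⁴ - 64z³ + 300z² - 400z - 768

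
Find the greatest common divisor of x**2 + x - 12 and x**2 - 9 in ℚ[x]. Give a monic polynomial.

By polynomial division,
  x**2 + x - 12 = (x**2 - 9) + (x - 3)
  x**2 - 9 = (x + 3)(x - 3) + (0)
The last nonzero remainder x - 3 is already monic.

x - 3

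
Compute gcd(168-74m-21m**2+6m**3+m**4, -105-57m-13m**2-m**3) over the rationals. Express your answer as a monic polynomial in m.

7+m

Apply the Euclidean algorithm:
  m**4+6m**3-21m**2-74m+168 = (-m+7)(-m**3-13m**2-57m-105) + (13m**2+220m+903)
  -m**3-13m**2-57m-105 = (-(1/13)m+51/169)(13m**2+220m+903) + (-(9114/169)m-63798/169)
  13m**2+220m+903 = (-(2197/9114)m-7267/3038)(-(9114/169)m-63798/169) + (0)
Last nonzero remainder: -(9114/169)m-63798/169. Dividing through by -9114/169 gives the monic gcd m+7.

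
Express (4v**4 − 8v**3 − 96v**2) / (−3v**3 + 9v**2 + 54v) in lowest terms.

(−4v**2 − 16v)/(3v + 9)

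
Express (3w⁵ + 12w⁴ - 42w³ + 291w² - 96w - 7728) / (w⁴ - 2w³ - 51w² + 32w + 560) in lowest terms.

Repeated division with remainder:
  3w⁵ + 12w⁴ - 42w³ + 291w² - 96w - 7728 = (3w + 18)(w⁴ - 2w³ - 51w² + 32w + 560) + (147w³ + 1113w² - 2352w - 17808)
  w⁴ - 2w³ - 51w² + 32w + 560 = ((1/147)w - 67/1029)(147w³ + 1113w² - 2352w - 17808) + ((1836/49)w² - 29376/49)
  147w³ + 1113w² - 2352w - 17808 = ((2401/612)w + 18179/612)((1836/49)w² - 29376/49) + (0)
Last nonzero remainder: (1836/49)w² - 29376/49. Dividing through by 1836/49 gives the monic gcd w² - 16.
Cancel w² - 16 from numerator and denominator to get the reduced form.

(3w³ + 12w² + 6w + 483)/(w² - 2w - 35)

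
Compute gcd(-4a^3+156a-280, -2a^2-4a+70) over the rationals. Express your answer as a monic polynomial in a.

a^2+2a-35

Euclidean algorithm in ℚ[a]:
  -4a^3+156a-280 = (2a-4)(-2a^2-4a+70) + (0)
Last nonzero remainder: -2a^2-4a+70. Dividing through by -2 gives the monic gcd a^2+2a-35.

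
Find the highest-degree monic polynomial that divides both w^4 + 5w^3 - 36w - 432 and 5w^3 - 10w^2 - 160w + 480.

w^2 + 2w - 24

Euclidean algorithm in ℚ[w]:
  w^4 + 5w^3 - 36w - 432 = ((1/5)w + 7/5)(5w^3 - 10w^2 - 160w + 480) + (46w^2 + 92w - 1104)
  5w^3 - 10w^2 - 160w + 480 = ((5/46)w - 10/23)(46w^2 + 92w - 1104) + (0)
Last nonzero remainder: 46w^2 + 92w - 1104. Dividing through by 46 gives the monic gcd w^2 + 2w - 24.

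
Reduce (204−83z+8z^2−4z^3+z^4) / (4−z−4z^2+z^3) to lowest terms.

(−51+8z+z^3)/(−1+z^2)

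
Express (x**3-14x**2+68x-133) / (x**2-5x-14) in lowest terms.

Apply the Euclidean algorithm:
  x**3-14x**2+68x-133 = (x-9)(x**2-5x-14) + (37x-259)
  x**2-5x-14 = ((1/37)x+2/37)(37x-259) + (0)
Last nonzero remainder: 37x-259. Dividing through by 37 gives the monic gcd x-7.
Cancel x-7 from numerator and denominator to get the reduced form.

(x**2-7x+19)/(x+2)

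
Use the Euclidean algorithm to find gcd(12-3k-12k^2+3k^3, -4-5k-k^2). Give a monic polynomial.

1+k

By polynomial division,
  3k^3-12k^2-3k+12 = (-3k+27)(-k^2-5k-4) + (120k+120)
  -k^2-5k-4 = (-(1/120)k-1/30)(120k+120) + (0)
Last nonzero remainder: 120k+120. Dividing through by 120 gives the monic gcd k+1.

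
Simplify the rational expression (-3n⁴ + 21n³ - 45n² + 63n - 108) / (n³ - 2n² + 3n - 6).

(-3n² + 21n - 36)/(n - 2)

By polynomial division,
  -3n⁴ + 21n³ - 45n² + 63n - 108 = (-3n + 15)(n³ - 2n² + 3n - 6) + (-6n² - 18)
  n³ - 2n² + 3n - 6 = (-(1/6)n + 1/3)(-6n² - 18) + (0)
Last nonzero remainder: -6n² - 18. Dividing through by -6 gives the monic gcd n² + 3.
Cancel n² + 3 from numerator and denominator to get the reduced form.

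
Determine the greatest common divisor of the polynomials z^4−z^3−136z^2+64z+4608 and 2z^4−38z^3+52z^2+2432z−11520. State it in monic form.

Euclidean algorithm in ℚ[z]:
  z^4−z^3−136z^2+64z+4608 = (1/2)(2z^4−38z^3+52z^2+2432z−11520) + (18z^3−162z^2−1152z+10368)
  2z^4−38z^3+52z^2+2432z−11520 = ((1/9)z−10/9)(18z^3−162z^2−1152z+10368) + (0)
Last nonzero remainder: 18z^3−162z^2−1152z+10368. Dividing through by 18 gives the monic gcd z^3−9z^2−64z+576.

z^3−9z^2−64z+576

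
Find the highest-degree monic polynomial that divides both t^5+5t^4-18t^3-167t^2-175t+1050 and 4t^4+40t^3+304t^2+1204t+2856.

t^2+7t+21

Euclidean algorithm in ℚ[t]:
  t^5+5t^4-18t^3-167t^2-175t+1050 = ((1/4)t-5/4)(4t^4+40t^3+304t^2+1204t+2856) + (-44t^3-88t^2+616t+4620)
  4t^4+40t^3+304t^2+1204t+2856 = (-(1/11)t-8/11)(-44t^3-88t^2+616t+4620) + (296t^2+2072t+6216)
  -44t^3-88t^2+616t+4620 = (-(11/74)t+55/74)(296t^2+2072t+6216) + (0)
Last nonzero remainder: 296t^2+2072t+6216. Dividing through by 296 gives the monic gcd t^2+7t+21.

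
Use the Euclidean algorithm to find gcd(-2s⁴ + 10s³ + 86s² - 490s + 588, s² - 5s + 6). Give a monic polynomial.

By polynomial division,
  -2s⁴ + 10s³ + 86s² - 490s + 588 = (-2s² + 98)(s² - 5s + 6) + (0)
The last nonzero remainder s² - 5s + 6 is already monic.

s² - 5s + 6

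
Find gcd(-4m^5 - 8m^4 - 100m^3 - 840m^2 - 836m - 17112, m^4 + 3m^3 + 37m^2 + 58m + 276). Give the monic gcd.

By polynomial division,
  -4m^5 - 8m^4 - 100m^3 - 840m^2 - 836m - 17112 = (-4m + 4)(m^4 + 3m^3 + 37m^2 + 58m + 276) + (36m^3 - 756m^2 + 36m - 18216)
  m^4 + 3m^3 + 37m^2 + 58m + 276 = ((1/36)m + 2/3)(36m^3 - 756m^2 + 36m - 18216) + (540m^2 + 540m + 12420)
  36m^3 - 756m^2 + 36m - 18216 = ((1/15)m - 22/15)(540m^2 + 540m + 12420) + (0)
Last nonzero remainder: 540m^2 + 540m + 12420. Dividing through by 540 gives the monic gcd m^2 + m + 23.

m^2 + m + 23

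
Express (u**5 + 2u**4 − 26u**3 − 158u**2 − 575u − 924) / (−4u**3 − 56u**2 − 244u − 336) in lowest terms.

(−u**3 + 5u**2 + 3u + 77)/(4u + 28)

By polynomial division,
  u**5 + 2u**4 − 26u**3 − 158u**2 − 575u − 924 = (−(1/4)u**2 + 3u − 81/4)(−4u**3 − 56u**2 − 244u − 336) + (−644u**2 − 4508u − 7728)
  −4u**3 − 56u**2 − 244u − 336 = ((1/161)u + 1/23)(−644u**2 − 4508u − 7728) + (0)
Last nonzero remainder: −644u**2 − 4508u − 7728. Dividing through by −644 gives the monic gcd u**2 + 7u + 12.
Cancel u**2 + 7u + 12 from numerator and denominator to get the reduced form.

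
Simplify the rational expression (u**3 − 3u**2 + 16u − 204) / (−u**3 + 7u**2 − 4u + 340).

(−u + 6)/(u − 10)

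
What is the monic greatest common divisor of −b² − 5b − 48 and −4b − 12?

1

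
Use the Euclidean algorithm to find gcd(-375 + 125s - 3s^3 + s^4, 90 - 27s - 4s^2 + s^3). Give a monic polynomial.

-15 + 2s + s^2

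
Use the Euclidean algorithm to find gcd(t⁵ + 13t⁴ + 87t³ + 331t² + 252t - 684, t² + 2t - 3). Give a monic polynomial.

t² + 2t - 3

Euclidean algorithm in ℚ[t]:
  t⁵ + 13t⁴ + 87t³ + 331t² + 252t - 684 = (t³ + 11t² + 68t + 228)(t² + 2t - 3) + (0)
The last nonzero remainder t² + 2t - 3 is already monic.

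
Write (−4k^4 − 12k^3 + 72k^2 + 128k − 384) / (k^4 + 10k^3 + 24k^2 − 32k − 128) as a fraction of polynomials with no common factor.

By polynomial division,
  −4k^4 − 12k^3 + 72k^2 + 128k − 384 = (−4)(k^4 + 10k^3 + 24k^2 − 32k − 128) + (28k^3 + 168k^2 − 896)
  k^4 + 10k^3 + 24k^2 − 32k − 128 = ((1/28)k + 1/7)(28k^3 + 168k^2 − 896) + (0)
Last nonzero remainder: 28k^3 + 168k^2 − 896. Dividing through by 28 gives the monic gcd k^3 + 6k^2 − 32.
Cancel k^3 + 6k^2 − 32 from numerator and denominator to get the reduced form.

(−4k + 12)/(k + 4)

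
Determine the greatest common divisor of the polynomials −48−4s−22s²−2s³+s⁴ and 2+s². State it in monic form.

2+s²

Apply the Euclidean algorithm:
  s⁴−2s³−22s²−4s−48 = (s²−2s−24)(s²+2) + (0)
The last nonzero remainder s²+2 is already monic.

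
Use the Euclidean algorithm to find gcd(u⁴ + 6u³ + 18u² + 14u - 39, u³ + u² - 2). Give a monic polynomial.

Euclidean algorithm in ℚ[u]:
  u⁴ + 6u³ + 18u² + 14u - 39 = (u + 5)(u³ + u² - 2) + (13u² + 16u - 29)
  u³ + u² - 2 = ((1/13)u - 3/169)(13u² + 16u - 29) + ((425/169)u - 425/169)
  13u² + 16u - 29 = ((2197/425)u + 4901/425)((425/169)u - 425/169) + (0)
Last nonzero remainder: (425/169)u - 425/169. Dividing through by 425/169 gives the monic gcd u - 1.

u - 1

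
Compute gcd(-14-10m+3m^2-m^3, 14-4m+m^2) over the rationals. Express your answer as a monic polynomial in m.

Euclidean algorithm in ℚ[m]:
  -m^3+3m^2-10m-14 = (-m-1)(m^2-4m+14) + (0)
The last nonzero remainder m^2-4m+14 is already monic.

14-4m+m^2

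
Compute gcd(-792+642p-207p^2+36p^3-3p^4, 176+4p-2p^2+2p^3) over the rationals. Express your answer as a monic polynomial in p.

22-5p+p^2

Euclidean algorithm in ℚ[p]:
  -3p^4+36p^3-207p^2+642p-792 = (-(3/2)p+33/2)(2p^3-2p^2+4p+176) + (-168p^2+840p-3696)
  2p^3-2p^2+4p+176 = (-(1/84)p-1/21)(-168p^2+840p-3696) + (0)
Last nonzero remainder: -168p^2+840p-3696. Dividing through by -168 gives the monic gcd p^2-5p+22.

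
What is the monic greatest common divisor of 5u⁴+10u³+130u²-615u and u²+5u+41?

Euclidean algorithm in ℚ[u]:
  5u⁴+10u³+130u²-615u = (5u²-15u)(u²+5u+41) + (0)
The last nonzero remainder u²+5u+41 is already monic.

u²+5u+41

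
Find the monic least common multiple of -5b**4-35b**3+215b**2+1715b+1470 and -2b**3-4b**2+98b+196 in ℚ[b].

b**5+9b**4-29b**3-429b**2-980b-588

By polynomial division,
  -5b**4-35b**3+215b**2+1715b+1470 = ((5/2)b+25/2)(-2b**3-4b**2+98b+196) + (20b**2-980)
  -2b**3-4b**2+98b+196 = (-(1/10)b-1/5)(20b**2-980) + (0)
Last nonzero remainder: 20b**2-980. Dividing through by 20 gives the monic gcd b**2-49.
Then lcm(f, g) = f·g / gcd(f, g); expanding and making the result monic gives the answer.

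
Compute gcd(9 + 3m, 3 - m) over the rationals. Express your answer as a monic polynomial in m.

Repeated division with remainder:
  3m + 9 = (-3)(-m + 3) + (18)
  -m + 3 = (-(1/18)m + 1/6)(18) + (0)
The last nonzero remainder is the constant 18, so the polynomials are coprime and gcd = 1.

1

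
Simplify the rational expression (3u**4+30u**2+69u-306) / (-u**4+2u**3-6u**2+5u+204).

(-3u+6)/(u-4)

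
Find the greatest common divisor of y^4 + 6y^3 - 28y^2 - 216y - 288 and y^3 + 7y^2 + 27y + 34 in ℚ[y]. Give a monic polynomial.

y + 2

Euclidean algorithm in ℚ[y]:
  y^4 + 6y^3 - 28y^2 - 216y - 288 = (y - 1)(y^3 + 7y^2 + 27y + 34) + (-48y^2 - 223y - 254)
  y^3 + 7y^2 + 27y + 34 = (-(1/48)y - 113/2304)(-48y^2 - 223y - 254) + ((24817/2304)y + 24817/1152)
  -48y^2 - 223y - 254 = (-(110592/24817)y - 292608/24817)((24817/2304)y + 24817/1152) + (0)
Last nonzero remainder: (24817/2304)y + 24817/1152. Dividing through by 24817/2304 gives the monic gcd y + 2.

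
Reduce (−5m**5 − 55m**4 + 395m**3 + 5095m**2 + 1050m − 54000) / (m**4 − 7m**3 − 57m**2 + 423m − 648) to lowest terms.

(−5m**2 − 75m − 250)/(m − 3)

Repeated division with remainder:
  −5m**5 − 55m**4 + 395m**3 + 5095m**2 + 1050m − 54000 = (−5m − 90)(m**4 − 7m**3 − 57m**2 + 423m − 648) + (−520m**3 + 2080m**2 + 35880m − 112320)
  m**4 − 7m**3 − 57m**2 + 423m − 648 = (−(1/520)m + 3/520)(−520m**3 + 2080m**2 + 35880m − 112320) + (0)
Last nonzero remainder: −520m**3 + 2080m**2 + 35880m − 112320. Dividing through by −520 gives the monic gcd m**3 − 4m**2 − 69m + 216.
Cancel m**3 − 4m**2 − 69m + 216 from numerator and denominator to get the reduced form.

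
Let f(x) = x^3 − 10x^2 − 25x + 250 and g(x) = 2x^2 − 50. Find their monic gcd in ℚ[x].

Apply the Euclidean algorithm:
  x^3 − 10x^2 − 25x + 250 = ((1/2)x − 5)(2x^2 − 50) + (0)
Last nonzero remainder: 2x^2 − 50. Dividing through by 2 gives the monic gcd x^2 − 25.

x^2 − 25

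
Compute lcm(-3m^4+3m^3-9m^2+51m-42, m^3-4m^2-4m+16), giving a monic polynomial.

Apply the Euclidean algorithm:
  -3m^4+3m^3-9m^2+51m-42 = (-3m-9)(m^3-4m^2-4m+16) + (-57m^2+63m+102)
  m^3-4m^2-4m+16 = (-(1/57)m+55/1083)(-57m^2+63m+102) + (-(1953/361)m+3906/361)
  -57m^2+63m+102 = ((6859/651)m+6137/651)(-(1953/361)m+3906/361) + (0)
Last nonzero remainder: -(1953/361)m+3906/361. Dividing through by -1953/361 gives the monic gcd m-2.
Then lcm(f, g) = f·g / gcd(f, g); expanding and making the result monic gives the answer.

m^6-3m^5-3m^4-15m^3+24m^2+108m-112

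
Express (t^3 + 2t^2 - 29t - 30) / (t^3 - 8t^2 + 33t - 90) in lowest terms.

By polynomial division,
  t^3 + 2t^2 - 29t - 30 = (t^3 - 8t^2 + 33t - 90) + (10t^2 - 62t + 60)
  t^3 - 8t^2 + 33t - 90 = ((1/10)t - 9/50)(10t^2 - 62t + 60) + ((396/25)t - 396/5)
  10t^2 - 62t + 60 = ((125/198)t - 25/33)((396/25)t - 396/5) + (0)
Last nonzero remainder: (396/25)t - 396/5. Dividing through by 396/25 gives the monic gcd t - 5.
Cancel t - 5 from numerator and denominator to get the reduced form.

(t^2 + 7t + 6)/(t^2 - 3t + 18)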